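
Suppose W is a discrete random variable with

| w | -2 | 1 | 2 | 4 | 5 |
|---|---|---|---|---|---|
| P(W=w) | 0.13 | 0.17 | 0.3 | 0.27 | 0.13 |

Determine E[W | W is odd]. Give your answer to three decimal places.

2.733

P(W is odd) = 0.17 + 0.13 = 0.3.
E[W | W is odd] = [1·0.17 + 5·0.13] / 0.3
 = 0.82 / 0.3
 = 41/15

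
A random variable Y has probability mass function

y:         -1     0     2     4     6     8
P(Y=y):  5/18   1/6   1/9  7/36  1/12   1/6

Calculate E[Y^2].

17.5

E[Y^2] = Σ y^2·P(Y=y)
 = 1·5/18 + 0·1/6 + 4·1/9 + 16·7/36 + 36·1/12 + 64·1/6
 = 5/18 + 0 + 4/9 + 28/9 + 3 + 32/3
 = 35/2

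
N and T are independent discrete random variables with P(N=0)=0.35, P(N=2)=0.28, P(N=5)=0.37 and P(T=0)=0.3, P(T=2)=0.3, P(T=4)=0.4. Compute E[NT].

5.302

E[NT] = Σ_n Σ_t nt · P(N=n)P(T=t)
 = 0·0.105 + 0·0.105 + 0·0.14 + 0·0.084 + 4·0.084 + 8·0.112 + 0·0.111 + 10·0.111 + 20·0.148
 = 0 + 0 + 0 + 0 + 0.336 + 0.896 + 0 + 1.11 + 2.96
 = 5.302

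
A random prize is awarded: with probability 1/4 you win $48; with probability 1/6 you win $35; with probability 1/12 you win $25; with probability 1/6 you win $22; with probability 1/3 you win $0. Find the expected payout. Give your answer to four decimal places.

E[payout] = 48·1/4 + 35·1/6 + 25·1/12 + 22·1/6 + 0·1/3
 = 12 + 35/6 + 25/12 + 11/3 + 0
 = 283/12

23.5833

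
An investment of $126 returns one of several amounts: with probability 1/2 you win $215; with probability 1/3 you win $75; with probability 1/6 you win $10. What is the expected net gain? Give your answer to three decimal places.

8.167

E[payout] = 215·1/2 + 75·1/3 + 10·1/6
 = 215/2 + 25 + 5/3
 = 805/6
Net = 805/6 - 126 = 49/6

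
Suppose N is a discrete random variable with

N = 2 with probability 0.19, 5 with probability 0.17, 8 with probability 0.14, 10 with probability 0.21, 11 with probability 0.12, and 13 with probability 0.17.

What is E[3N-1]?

22.94

E[3N-1] = Σ (3n-1)·P(N=n)
 = 5·0.19 + 14·0.17 + 23·0.14 + 29·0.21 + 32·0.12 + 38·0.17
 = 0.95 + 2.38 + 3.22 + 6.09 + 3.84 + 6.46
 = 22.94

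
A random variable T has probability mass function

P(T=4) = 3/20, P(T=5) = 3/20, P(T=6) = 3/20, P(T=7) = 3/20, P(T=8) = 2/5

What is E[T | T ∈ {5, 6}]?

P(T ∈ {5, 6}) = 3/20 + 3/20 = 3/10.
E[T | T ∈ {5, 6}] = [5·3/20 + 6·3/20] / (3/10)
 = 33/20 / (3/10)
 = 11/2

5.5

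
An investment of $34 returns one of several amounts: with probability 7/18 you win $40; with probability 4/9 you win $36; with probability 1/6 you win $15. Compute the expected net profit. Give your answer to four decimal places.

E[payout] = 40·7/18 + 36·4/9 + 15·1/6
 = 140/9 + 16 + 5/2
 = 613/18
Net = 613/18 - 34 = 1/18

0.0556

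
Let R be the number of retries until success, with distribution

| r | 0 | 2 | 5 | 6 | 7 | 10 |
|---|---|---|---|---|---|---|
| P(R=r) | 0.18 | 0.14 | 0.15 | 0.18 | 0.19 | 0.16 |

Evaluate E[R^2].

E[R^2] = Σ r^2·P(R=r)
 = 0·0.18 + 4·0.14 + 25·0.15 + 36·0.18 + 49·0.19 + 100·0.16
 = 0 + 0.56 + 3.75 + 6.48 + 9.31 + 16
 = 36.1

36.1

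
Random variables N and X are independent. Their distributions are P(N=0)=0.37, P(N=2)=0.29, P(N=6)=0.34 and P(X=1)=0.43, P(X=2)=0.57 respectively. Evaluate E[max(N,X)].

3.2009

E[max(N,X)] = Σ_n Σ_x max(n,x) · P(N=n)P(X=x)
 = 1·0.1591 + 2·0.2109 + 2·0.1247 + 2·0.1653 + 6·0.1462 + 6·0.1938
 = 0.1591 + 0.4218 + 0.2494 + 0.3306 + 0.8772 + 1.1628
 = 3.2009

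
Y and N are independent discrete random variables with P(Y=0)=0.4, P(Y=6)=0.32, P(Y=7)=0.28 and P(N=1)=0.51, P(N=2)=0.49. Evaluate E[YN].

5.7812

E[YN] = Σ_y Σ_n yn · P(Y=y)P(N=n)
 = 0·0.204 + 0·0.196 + 6·0.1632 + 12·0.1568 + 7·0.1428 + 14·0.1372
 = 0 + 0 + 0.9792 + 1.8816 + 0.9996 + 1.9208
 = 5.7812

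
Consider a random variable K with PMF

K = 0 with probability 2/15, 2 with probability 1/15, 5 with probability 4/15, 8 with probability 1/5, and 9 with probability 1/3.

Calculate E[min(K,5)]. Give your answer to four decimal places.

E[min(K,5)] = Σ min(k,5)·P(K=k)
 = 0·2/15 + 2·1/15 + 5·4/15 + 5·1/5 + 5·1/3
 = 0 + 2/15 + 4/3 + 1 + 5/3
 = 62/15

4.1333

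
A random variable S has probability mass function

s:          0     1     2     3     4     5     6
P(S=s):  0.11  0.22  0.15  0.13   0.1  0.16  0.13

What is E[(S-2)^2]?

4.71

E[(S-2)^2] = Σ (s-2)^2·P(S=s)
 = 4·0.11 + 1·0.22 + 0·0.15 + 1·0.13 + 4·0.1 + 9·0.16 + 16·0.13
 = 0.44 + 0.22 + 0 + 0.13 + 0.4 + 1.44 + 2.08
 = 4.71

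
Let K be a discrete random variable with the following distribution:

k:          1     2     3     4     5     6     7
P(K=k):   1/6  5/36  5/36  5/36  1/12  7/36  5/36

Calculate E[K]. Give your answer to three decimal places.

E[K] = Σ k·P(K=k)
 = 1·1/6 + 2·5/36 + 3·5/36 + 4·5/36 + 5·1/12 + 6·7/36 + 7·5/36
 = 1/6 + 5/18 + 5/12 + 5/9 + 5/12 + 7/6 + 35/36
 = 143/36

3.972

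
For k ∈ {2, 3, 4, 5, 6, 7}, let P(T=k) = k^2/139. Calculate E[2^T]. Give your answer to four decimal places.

E[2^T] = Σ 2^t·P(T=t)
 = 4·4/139 + 8·9/139 + 16·16/139 + 32·25/139 + 64·36/139 + 128·49/139
 = 16/139 + 72/139 + 256/139 + 800/139 + 2304/139 + 6272/139
 = 9720/139

69.9281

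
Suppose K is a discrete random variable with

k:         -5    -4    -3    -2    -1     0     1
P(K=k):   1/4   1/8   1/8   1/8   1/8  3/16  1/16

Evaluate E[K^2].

E[K^2] = Σ k^2·P(K=k)
 = 25·1/4 + 16·1/8 + 9·1/8 + 4·1/8 + 1·1/8 + 0·3/16 + 1·1/16
 = 25/4 + 2 + 9/8 + 1/2 + 1/8 + 0 + 1/16
 = 161/16

10.0625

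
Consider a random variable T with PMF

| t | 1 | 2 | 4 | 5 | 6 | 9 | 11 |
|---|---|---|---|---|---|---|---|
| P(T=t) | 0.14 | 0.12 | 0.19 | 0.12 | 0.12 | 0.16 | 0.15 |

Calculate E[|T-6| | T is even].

2

P(T is even) = 0.12 + 0.19 + 0.12 = 0.43.
E[|T-6| | T is even] = [4·0.12 + 2·0.19 + 0·0.12] / 0.43
 = 0.86 / 0.43
 = 2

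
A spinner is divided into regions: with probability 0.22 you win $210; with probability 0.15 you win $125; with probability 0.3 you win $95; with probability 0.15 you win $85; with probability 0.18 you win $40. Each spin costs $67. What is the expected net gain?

E[payout] = 210·0.22 + 125·0.15 + 95·0.3 + 85·0.15 + 40·0.18
 = 46.2 + 18.75 + 28.5 + 12.75 + 7.2
 = 113.4
Net = 113.4 - 67 = 46.4

46.4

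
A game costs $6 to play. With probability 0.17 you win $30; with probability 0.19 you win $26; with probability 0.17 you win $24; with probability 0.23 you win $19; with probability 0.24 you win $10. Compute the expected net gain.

E[payout] = 30·0.17 + 26·0.19 + 24·0.17 + 19·0.23 + 10·0.24
 = 5.1 + 4.94 + 4.08 + 4.37 + 2.4
 = 20.89
Net = 20.89 - 6 = 14.89

14.89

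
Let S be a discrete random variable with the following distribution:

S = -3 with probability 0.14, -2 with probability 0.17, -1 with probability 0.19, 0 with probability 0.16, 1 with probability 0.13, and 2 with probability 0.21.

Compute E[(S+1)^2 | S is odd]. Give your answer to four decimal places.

P(S is odd) = 0.14 + 0.19 + 0.13 = 0.46.
E[(S+1)^2 | S is odd] = [4·0.14 + 0·0.19 + 4·0.13] / 0.46
 = 1.08 / 0.46
 = 54/23

2.3478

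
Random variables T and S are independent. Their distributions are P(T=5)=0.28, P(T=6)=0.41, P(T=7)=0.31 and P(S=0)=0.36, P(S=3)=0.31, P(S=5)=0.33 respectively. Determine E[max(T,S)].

6.03

E[max(T,S)] = Σ_t Σ_s max(t,s) · P(T=t)P(S=s)
 = 5·0.1008 + 5·0.0868 + 5·0.0924 + 6·0.1476 + 6·0.1271 + 6·0.1353 + 7·0.1116 + 7·0.0961 + 7·0.1023
 = 0.504 + 0.434 + 0.462 + 0.8856 + 0.7626 + 0.8118 + 0.7812 + 0.6727 + 0.7161
 = 6.03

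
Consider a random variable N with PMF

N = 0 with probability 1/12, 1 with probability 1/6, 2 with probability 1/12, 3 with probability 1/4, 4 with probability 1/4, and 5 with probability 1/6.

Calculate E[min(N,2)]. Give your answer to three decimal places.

E[min(N,2)] = Σ min(n,2)·P(N=n)
 = 0·1/12 + 1·1/6 + 2·1/12 + 2·1/4 + 2·1/4 + 2·1/6
 = 0 + 1/6 + 1/6 + 1/2 + 1/2 + 1/3
 = 5/3

1.667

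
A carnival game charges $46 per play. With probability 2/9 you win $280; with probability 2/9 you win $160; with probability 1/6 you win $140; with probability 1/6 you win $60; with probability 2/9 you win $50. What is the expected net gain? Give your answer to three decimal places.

96.222

E[payout] = 280·2/9 + 160·2/9 + 140·1/6 + 60·1/6 + 50·2/9
 = 560/9 + 320/9 + 70/3 + 10 + 100/9
 = 1280/9
Net = 1280/9 - 46 = 866/9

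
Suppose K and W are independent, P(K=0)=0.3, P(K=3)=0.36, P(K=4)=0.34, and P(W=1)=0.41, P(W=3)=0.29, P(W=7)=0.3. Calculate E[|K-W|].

2.564

E[|K-W|] = Σ_k Σ_w |k-w| · P(K=k)P(W=w)
 = 1·0.123 + 3·0.087 + 7·0.09 + 2·0.1476 + 0·0.1044 + 4·0.108 + 3·0.1394 + 1·0.0986 + 3·0.102
 = 0.123 + 0.261 + 0.63 + 0.2952 + 0 + 0.432 + 0.4182 + 0.0986 + 0.306
 = 2.564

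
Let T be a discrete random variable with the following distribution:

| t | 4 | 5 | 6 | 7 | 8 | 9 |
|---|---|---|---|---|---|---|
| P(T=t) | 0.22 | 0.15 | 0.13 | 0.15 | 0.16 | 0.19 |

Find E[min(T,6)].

E[min(T,6)] = Σ min(t,6)·P(T=t)
 = 4·0.22 + 5·0.15 + 6·0.13 + 6·0.15 + 6·0.16 + 6·0.19
 = 0.88 + 0.75 + 0.78 + 0.9 + 0.96 + 1.14
 = 5.41

5.41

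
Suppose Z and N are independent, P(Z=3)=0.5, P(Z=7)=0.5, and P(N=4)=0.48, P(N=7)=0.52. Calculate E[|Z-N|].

E[|Z-N|] = Σ_z Σ_n |z-n| · P(Z=z)P(N=n)
 = 1·0.24 + 4·0.26 + 3·0.24 + 0·0.26
 = 0.24 + 1.04 + 0.72 + 0
 = 2

2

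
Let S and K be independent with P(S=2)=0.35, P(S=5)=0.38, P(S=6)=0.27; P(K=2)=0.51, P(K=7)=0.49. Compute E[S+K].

E[S+K] = Σ_s Σ_k (s+k) · P(S=s)P(K=k)
 = 4·0.1785 + 9·0.1715 + 7·0.1938 + 12·0.1862 + 8·0.1377 + 13·0.1323
 = 0.714 + 1.5435 + 1.3566 + 2.2344 + 1.1016 + 1.7199
 = 8.67

8.67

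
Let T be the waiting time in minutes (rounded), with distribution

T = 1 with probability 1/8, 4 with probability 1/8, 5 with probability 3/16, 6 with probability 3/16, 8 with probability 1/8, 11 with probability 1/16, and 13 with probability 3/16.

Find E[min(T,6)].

4.9375

E[min(T,6)] = Σ min(t,6)·P(T=t)
 = 1·1/8 + 4·1/8 + 5·3/16 + 6·3/16 + 6·1/8 + 6·1/16 + 6·3/16
 = 1/8 + 1/2 + 15/16 + 9/8 + 3/4 + 3/8 + 9/8
 = 79/16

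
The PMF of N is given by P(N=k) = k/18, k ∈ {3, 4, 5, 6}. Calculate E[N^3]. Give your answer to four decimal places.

E[N^3] = Σ n^3·P(N=n)
 = 27·1/6 + 64·2/9 + 125·5/18 + 216·1/3
 = 9/2 + 128/9 + 625/18 + 72
 = 1129/9

125.4444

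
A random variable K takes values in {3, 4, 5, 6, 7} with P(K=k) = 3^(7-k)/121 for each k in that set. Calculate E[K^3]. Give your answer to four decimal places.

E[K^3] = Σ k^3·P(K=k)
 = 27·81/121 + 64·27/121 + 125·9/121 + 216·3/121 + 343·1/121
 = 2187/121 + 1728/121 + 1125/121 + 648/121 + 343/121
 = 6031/121

49.8430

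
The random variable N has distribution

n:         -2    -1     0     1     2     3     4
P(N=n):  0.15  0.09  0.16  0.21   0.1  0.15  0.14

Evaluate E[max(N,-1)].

E[max(N,-1)] = Σ max(n,-1)·P(N=n)
 = (-1)·0.15 + (-1)·0.09 + 0·0.16 + 1·0.21 + 2·0.1 + 3·0.15 + 4·0.14
 = (-0.15) + (-0.09) + 0 + 0.21 + 0.2 + 0.45 + 0.56
 = 1.18

1.18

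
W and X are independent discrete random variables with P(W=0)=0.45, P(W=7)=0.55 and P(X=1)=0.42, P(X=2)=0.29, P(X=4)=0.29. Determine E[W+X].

E[W+X] = Σ_w Σ_x (w+x) · P(W=w)P(X=x)
 = 1·0.189 + 2·0.1305 + 4·0.1305 + 8·0.231 + 9·0.1595 + 11·0.1595
 = 0.189 + 0.261 + 0.522 + 1.848 + 1.4355 + 1.7545
 = 6.01

6.01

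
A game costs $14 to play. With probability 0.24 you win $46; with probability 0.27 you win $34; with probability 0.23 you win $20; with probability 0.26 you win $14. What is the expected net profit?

14.46

E[payout] = 46·0.24 + 34·0.27 + 20·0.23 + 14·0.26
 = 11.04 + 9.18 + 4.6 + 3.64
 = 28.46
Net = 28.46 - 14 = 14.46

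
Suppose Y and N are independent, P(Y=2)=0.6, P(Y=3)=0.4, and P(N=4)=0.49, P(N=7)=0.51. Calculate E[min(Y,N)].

E[min(Y,N)] = Σ_y Σ_n min(y,n) · P(Y=y)P(N=n)
 = 2·0.294 + 2·0.306 + 3·0.196 + 3·0.204
 = 0.588 + 0.612 + 0.588 + 0.612
 = 2.4

2.4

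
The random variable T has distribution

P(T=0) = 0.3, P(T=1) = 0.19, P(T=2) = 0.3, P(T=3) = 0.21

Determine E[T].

E[T] = Σ t·P(T=t)
 = 0·0.3 + 1·0.19 + 2·0.3 + 3·0.21
 = 0 + 0.19 + 0.6 + 0.63
 = 1.42

1.42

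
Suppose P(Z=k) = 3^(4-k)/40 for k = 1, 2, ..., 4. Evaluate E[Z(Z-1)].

1.2

E[Z(Z-1)] = Σ z(z-1)·P(Z=z)
 = 0·27/40 + 2·9/40 + 6·3/40 + 12·1/40
 = 0 + 9/20 + 9/20 + 3/10
 = 6/5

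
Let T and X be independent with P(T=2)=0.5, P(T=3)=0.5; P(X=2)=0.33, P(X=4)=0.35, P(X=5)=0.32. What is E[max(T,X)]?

E[max(T,X)] = Σ_t Σ_x max(t,x) · P(T=t)P(X=x)
 = 2·0.165 + 4·0.175 + 5·0.16 + 3·0.165 + 4·0.175 + 5·0.16
 = 0.33 + 0.7 + 0.8 + 0.495 + 0.7 + 0.8
 = 3.825

3.825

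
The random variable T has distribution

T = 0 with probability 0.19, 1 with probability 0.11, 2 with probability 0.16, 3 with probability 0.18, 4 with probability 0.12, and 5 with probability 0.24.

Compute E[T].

E[T] = Σ t·P(T=t)
 = 0·0.19 + 1·0.11 + 2·0.16 + 3·0.18 + 4·0.12 + 5·0.24
 = 0 + 0.11 + 0.32 + 0.54 + 0.48 + 1.2
 = 2.65

2.65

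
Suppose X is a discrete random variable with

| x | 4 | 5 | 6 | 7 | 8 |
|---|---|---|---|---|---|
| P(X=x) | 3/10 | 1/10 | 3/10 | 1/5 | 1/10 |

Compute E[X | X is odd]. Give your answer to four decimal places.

P(X is odd) = 1/10 + 1/5 = 3/10.
E[X | X is odd] = [5·1/10 + 7·1/5] / (3/10)
 = 19/10 / (3/10)
 = 19/3

6.3333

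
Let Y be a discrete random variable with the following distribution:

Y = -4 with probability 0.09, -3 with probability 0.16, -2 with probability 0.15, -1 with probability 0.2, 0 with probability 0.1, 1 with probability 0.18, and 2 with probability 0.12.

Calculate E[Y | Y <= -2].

P(Y <= -2) = 0.09 + 0.16 + 0.15 = 0.4.
E[Y | Y <= -2] = [(-4)·0.09 + (-3)·0.16 + (-2)·0.15] / 0.4
 = -1.14 / 0.4
 = -57/20

-2.85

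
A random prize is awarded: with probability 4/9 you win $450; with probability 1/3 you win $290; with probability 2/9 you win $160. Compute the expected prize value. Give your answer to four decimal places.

E[payout] = 450·4/9 + 290·1/3 + 160·2/9
 = 200 + 290/3 + 320/9
 = 2990/9

332.2222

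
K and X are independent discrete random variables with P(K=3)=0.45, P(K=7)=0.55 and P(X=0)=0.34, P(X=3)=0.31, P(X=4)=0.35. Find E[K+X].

7.53

E[K+X] = Σ_k Σ_x (k+x) · P(K=k)P(X=x)
 = 3·0.153 + 6·0.1395 + 7·0.1575 + 7·0.187 + 10·0.1705 + 11·0.1925
 = 0.459 + 0.837 + 1.1025 + 1.309 + 1.705 + 2.1175
 = 7.53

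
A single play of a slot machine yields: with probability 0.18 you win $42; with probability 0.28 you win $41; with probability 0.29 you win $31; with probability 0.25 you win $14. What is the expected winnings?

31.53

E[payout] = 42·0.18 + 41·0.28 + 31·0.29 + 14·0.25
 = 7.56 + 11.48 + 8.99 + 3.5
 = 31.53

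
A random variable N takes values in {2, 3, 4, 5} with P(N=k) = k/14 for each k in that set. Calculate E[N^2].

E[N^2] = Σ n^2·P(N=n)
 = 4·1/7 + 9·3/14 + 16·2/7 + 25·5/14
 = 4/7 + 27/14 + 32/7 + 125/14
 = 16

16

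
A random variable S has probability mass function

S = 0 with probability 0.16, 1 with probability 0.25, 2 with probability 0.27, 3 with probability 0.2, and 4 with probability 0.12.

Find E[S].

E[S] = Σ s·P(S=s)
 = 0·0.16 + 1·0.25 + 2·0.27 + 3·0.2 + 4·0.12
 = 0 + 0.25 + 0.54 + 0.6 + 0.48
 = 1.87

1.87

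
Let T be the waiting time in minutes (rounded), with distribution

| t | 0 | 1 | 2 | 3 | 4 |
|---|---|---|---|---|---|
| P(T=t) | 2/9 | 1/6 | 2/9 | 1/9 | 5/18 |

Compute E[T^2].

6.5

E[T^2] = Σ t^2·P(T=t)
 = 0·2/9 + 1·1/6 + 4·2/9 + 9·1/9 + 16·5/18
 = 0 + 1/6 + 8/9 + 1 + 40/9
 = 13/2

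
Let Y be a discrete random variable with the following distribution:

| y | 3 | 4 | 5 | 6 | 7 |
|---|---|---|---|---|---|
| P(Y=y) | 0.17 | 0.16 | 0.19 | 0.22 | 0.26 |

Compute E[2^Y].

57.36

E[2^Y] = Σ 2^y·P(Y=y)
 = 8·0.17 + 16·0.16 + 32·0.19 + 64·0.22 + 128·0.26
 = 1.36 + 2.56 + 6.08 + 14.08 + 33.28
 = 57.36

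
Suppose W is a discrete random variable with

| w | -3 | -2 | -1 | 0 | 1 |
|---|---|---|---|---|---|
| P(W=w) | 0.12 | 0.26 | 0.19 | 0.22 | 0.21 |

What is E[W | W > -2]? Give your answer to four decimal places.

0.0323

P(W > -2) = 0.19 + 0.22 + 0.21 = 0.62.
E[W | W > -2] = [(-1)·0.19 + 0·0.22 + 1·0.21] / 0.62
 = 0.02 / 0.62
 = 1/31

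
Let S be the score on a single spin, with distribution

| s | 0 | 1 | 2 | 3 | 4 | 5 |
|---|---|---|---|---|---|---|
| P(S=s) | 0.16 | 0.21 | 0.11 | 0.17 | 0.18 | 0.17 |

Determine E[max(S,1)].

2.67

E[max(S,1)] = Σ max(s,1)·P(S=s)
 = 1·0.16 + 1·0.21 + 2·0.11 + 3·0.17 + 4·0.18 + 5·0.17
 = 0.16 + 0.21 + 0.22 + 0.51 + 0.72 + 0.85
 = 2.67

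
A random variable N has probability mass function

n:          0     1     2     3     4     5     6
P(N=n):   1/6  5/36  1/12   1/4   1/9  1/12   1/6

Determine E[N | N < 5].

2

P(N < 5) = 1/6 + 5/36 + 1/12 + 1/4 + 1/9 = 3/4.
E[N | N < 5] = [0·1/6 + 1·5/36 + 2·1/12 + 3·1/4 + 4·1/9] / (3/4)
 = 3/2 / (3/4)
 = 2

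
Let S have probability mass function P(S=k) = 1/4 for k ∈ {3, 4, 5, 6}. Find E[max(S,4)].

4.75

E[max(S,4)] = Σ max(s,4)·P(S=s)
 = 4·1/4 + 4·1/4 + 5·1/4 + 6·1/4
 = 1 + 1 + 5/4 + 3/2
 = 19/4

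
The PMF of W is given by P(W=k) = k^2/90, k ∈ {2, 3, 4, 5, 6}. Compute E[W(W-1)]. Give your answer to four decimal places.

E[W(W-1)] = Σ w(w-1)·P(W=w)
 = 2·2/45 + 6·1/10 + 12·8/45 + 20·5/18 + 30·2/5
 = 4/45 + 3/5 + 32/15 + 50/9 + 12
 = 917/45

20.3778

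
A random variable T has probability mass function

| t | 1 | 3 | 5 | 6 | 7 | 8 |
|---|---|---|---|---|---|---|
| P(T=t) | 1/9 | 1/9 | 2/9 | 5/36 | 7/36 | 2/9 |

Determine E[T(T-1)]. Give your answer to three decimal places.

E[T(T-1)] = Σ t(t-1)·P(T=t)
 = 0·1/9 + 6·1/9 + 20·2/9 + 30·5/36 + 42·7/36 + 56·2/9
 = 0 + 2/3 + 40/9 + 25/6 + 49/6 + 112/9
 = 269/9

29.889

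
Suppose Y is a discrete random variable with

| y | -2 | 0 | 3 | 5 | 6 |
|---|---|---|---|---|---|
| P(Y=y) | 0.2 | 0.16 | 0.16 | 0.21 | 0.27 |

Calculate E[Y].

E[Y] = Σ y·P(Y=y)
 = (-2)·0.2 + 0·0.16 + 3·0.16 + 5·0.21 + 6·0.27
 = (-0.4) + 0 + 0.48 + 1.05 + 1.62
 = 2.75

2.75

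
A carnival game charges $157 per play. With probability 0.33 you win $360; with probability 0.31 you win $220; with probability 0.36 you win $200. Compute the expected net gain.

102

E[payout] = 360·0.33 + 220·0.31 + 200·0.36
 = 118.8 + 68.2 + 72
 = 259
Net = 259 - 157 = 102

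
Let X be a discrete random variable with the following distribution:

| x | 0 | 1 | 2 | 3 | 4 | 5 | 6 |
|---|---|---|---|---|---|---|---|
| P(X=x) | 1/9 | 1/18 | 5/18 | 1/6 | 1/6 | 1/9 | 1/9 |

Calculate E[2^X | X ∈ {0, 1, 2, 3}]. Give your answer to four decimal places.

4.3636

P(X ∈ {0, 1, 2, 3}) = 1/9 + 1/18 + 5/18 + 1/6 = 11/18.
E[2^X | X ∈ {0, 1, 2, 3}] = [1·1/9 + 2·1/18 + 4·5/18 + 8·1/6] / (11/18)
 = 8/3 / (11/18)
 = 48/11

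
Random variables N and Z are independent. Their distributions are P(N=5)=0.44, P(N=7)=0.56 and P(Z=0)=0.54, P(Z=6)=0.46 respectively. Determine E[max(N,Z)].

E[max(N,Z)] = Σ_n Σ_z max(n,z) · P(N=n)P(Z=z)
 = 5·0.2376 + 6·0.2024 + 7·0.3024 + 7·0.2576
 = 1.188 + 1.2144 + 2.1168 + 1.8032
 = 6.3224

6.3224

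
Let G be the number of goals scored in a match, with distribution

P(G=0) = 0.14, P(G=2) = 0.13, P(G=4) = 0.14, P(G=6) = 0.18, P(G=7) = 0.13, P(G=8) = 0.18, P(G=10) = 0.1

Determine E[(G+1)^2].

E[(G+1)^2] = Σ (g+1)^2·P(G=g)
 = 1·0.14 + 9·0.13 + 25·0.14 + 49·0.18 + 64·0.13 + 81·0.18 + 121·0.1
 = 0.14 + 1.17 + 3.5 + 8.82 + 8.32 + 14.58 + 12.1
 = 48.63

48.63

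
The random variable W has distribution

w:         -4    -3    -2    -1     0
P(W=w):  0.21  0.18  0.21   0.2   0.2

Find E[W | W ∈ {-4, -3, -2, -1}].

P(W ∈ {-4, -3, -2, -1}) = 0.21 + 0.18 + 0.21 + 0.2 = 0.8.
E[W | W ∈ {-4, -3, -2, -1}] = [(-4)·0.21 + (-3)·0.18 + (-2)·0.21 + (-1)·0.2] / 0.8
 = -2 / 0.8
 = -5/2

-2.5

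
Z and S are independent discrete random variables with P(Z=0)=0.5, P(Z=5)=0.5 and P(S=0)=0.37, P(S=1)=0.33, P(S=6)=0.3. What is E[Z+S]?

4.63

E[Z+S] = Σ_z Σ_s (z+s) · P(Z=z)P(S=s)
 = 0·0.185 + 1·0.165 + 6·0.15 + 5·0.185 + 6·0.165 + 11·0.15
 = 0 + 0.165 + 0.9 + 0.925 + 0.99 + 1.65
 = 4.63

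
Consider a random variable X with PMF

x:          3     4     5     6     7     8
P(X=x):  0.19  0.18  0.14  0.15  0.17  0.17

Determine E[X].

E[X] = Σ x·P(X=x)
 = 3·0.19 + 4·0.18 + 5·0.14 + 6·0.15 + 7·0.17 + 8·0.17
 = 0.57 + 0.72 + 0.7 + 0.9 + 1.19 + 1.36
 = 5.44

5.44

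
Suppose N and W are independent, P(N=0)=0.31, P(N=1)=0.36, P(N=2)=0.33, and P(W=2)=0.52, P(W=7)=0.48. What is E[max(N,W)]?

4.4

E[max(N,W)] = Σ_n Σ_w max(n,w) · P(N=n)P(W=w)
 = 2·0.1612 + 7·0.1488 + 2·0.1872 + 7·0.1728 + 2·0.1716 + 7·0.1584
 = 0.3224 + 1.0416 + 0.3744 + 1.2096 + 0.3432 + 1.1088
 = 4.4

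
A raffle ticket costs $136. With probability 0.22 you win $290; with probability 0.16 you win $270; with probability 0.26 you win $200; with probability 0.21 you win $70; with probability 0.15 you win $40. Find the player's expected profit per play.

43.7

E[payout] = 290·0.22 + 270·0.16 + 200·0.26 + 70·0.21 + 40·0.15
 = 63.8 + 43.2 + 52 + 14.7 + 6
 = 179.7
Net = 179.7 - 136 = 43.7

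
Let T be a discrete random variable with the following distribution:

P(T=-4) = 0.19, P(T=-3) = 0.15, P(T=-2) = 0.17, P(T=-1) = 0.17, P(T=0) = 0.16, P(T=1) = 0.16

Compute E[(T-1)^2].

E[(T-1)^2] = Σ (t-1)^2·P(T=t)
 = 25·0.19 + 16·0.15 + 9·0.17 + 4·0.17 + 1·0.16 + 0·0.16
 = 4.75 + 2.4 + 1.53 + 0.68 + 0.16 + 0
 = 9.52

9.52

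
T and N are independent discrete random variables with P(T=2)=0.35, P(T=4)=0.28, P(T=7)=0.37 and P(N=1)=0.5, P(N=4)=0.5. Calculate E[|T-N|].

E[|T-N|] = Σ_t Σ_n |t-n| · P(T=t)P(N=n)
 = 1·0.175 + 2·0.175 + 3·0.14 + 0·0.14 + 6·0.185 + 3·0.185
 = 0.175 + 0.35 + 0.42 + 0 + 1.11 + 0.555
 = 2.61

2.61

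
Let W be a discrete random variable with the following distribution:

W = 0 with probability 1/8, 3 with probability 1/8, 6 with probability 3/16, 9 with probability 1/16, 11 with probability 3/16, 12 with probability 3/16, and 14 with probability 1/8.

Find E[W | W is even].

P(W is even) = 1/8 + 3/16 + 3/16 + 1/8 = 5/8.
E[W | W is even] = [0·1/8 + 6·3/16 + 12·3/16 + 14·1/8] / (5/8)
 = 41/8 / (5/8)
 = 41/5

8.2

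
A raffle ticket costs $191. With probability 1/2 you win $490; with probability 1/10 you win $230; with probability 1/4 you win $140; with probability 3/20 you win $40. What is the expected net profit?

E[payout] = 490·1/2 + 230·1/10 + 140·1/4 + 40·3/20
 = 245 + 23 + 35 + 6
 = 309
Net = 309 - 191 = 118

118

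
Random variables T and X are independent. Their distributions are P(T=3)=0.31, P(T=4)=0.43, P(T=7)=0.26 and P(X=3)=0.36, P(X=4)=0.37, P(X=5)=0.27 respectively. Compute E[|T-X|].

1.3564

E[|T-X|] = Σ_t Σ_x |t-x| · P(T=t)P(X=x)
 = 0·0.1116 + 1·0.1147 + 2·0.0837 + 1·0.1548 + 0·0.1591 + 1·0.1161 + 4·0.0936 + 3·0.0962 + 2·0.0702
 = 0 + 0.1147 + 0.1674 + 0.1548 + 0 + 0.1161 + 0.3744 + 0.2886 + 0.1404
 = 1.3564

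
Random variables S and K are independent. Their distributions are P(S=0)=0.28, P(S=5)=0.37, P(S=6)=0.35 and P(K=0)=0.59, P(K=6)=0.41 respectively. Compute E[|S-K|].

E[|S-K|] = Σ_s Σ_k |s-k| · P(S=s)P(K=k)
 = 0·0.1652 + 6·0.1148 + 5·0.2183 + 1·0.1517 + 6·0.2065 + 0·0.1435
 = 0 + 0.6888 + 1.0915 + 0.1517 + 1.239 + 0
 = 3.171

3.171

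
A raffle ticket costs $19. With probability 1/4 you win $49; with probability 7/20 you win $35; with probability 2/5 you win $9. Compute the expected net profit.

9.1

E[payout] = 49·1/4 + 35·7/20 + 9·2/5
 = 49/4 + 49/4 + 18/5
 = 281/10
Net = 281/10 - 19 = 91/10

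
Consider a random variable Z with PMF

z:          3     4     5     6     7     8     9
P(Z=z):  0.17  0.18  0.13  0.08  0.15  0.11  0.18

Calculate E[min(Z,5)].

E[min(Z,5)] = Σ min(z,5)·P(Z=z)
 = 3·0.17 + 4·0.18 + 5·0.13 + 5·0.08 + 5·0.15 + 5·0.11 + 5·0.18
 = 0.51 + 0.72 + 0.65 + 0.4 + 0.75 + 0.55 + 0.9
 = 4.48

4.48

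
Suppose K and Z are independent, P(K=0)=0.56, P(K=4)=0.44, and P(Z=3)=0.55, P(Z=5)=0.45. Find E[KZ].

6.864

E[KZ] = Σ_k Σ_z kz · P(K=k)P(Z=z)
 = 0·0.308 + 0·0.252 + 12·0.242 + 20·0.198
 = 0 + 0 + 2.904 + 3.96
 = 6.864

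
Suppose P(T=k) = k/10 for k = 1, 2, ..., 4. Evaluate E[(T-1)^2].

5

E[(T-1)^2] = Σ (t-1)^2·P(T=t)
 = 0·1/10 + 1·1/5 + 4·3/10 + 9·2/5
 = 0 + 1/5 + 6/5 + 18/5
 = 5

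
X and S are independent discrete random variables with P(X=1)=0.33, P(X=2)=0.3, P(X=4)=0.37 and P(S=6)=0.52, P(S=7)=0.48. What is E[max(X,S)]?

6.48

E[max(X,S)] = Σ_x Σ_s max(x,s) · P(X=x)P(S=s)
 = 6·0.1716 + 7·0.1584 + 6·0.156 + 7·0.144 + 6·0.1924 + 7·0.1776
 = 1.0296 + 1.1088 + 0.936 + 1.008 + 1.1544 + 1.2432
 = 6.48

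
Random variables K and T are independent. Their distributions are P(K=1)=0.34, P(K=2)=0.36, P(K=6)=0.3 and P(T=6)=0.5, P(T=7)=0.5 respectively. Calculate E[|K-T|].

3.64

E[|K-T|] = Σ_k Σ_t |k-t| · P(K=k)P(T=t)
 = 5·0.17 + 6·0.17 + 4·0.18 + 5·0.18 + 0·0.15 + 1·0.15
 = 0.85 + 1.02 + 0.72 + 0.9 + 0 + 0.15
 = 3.64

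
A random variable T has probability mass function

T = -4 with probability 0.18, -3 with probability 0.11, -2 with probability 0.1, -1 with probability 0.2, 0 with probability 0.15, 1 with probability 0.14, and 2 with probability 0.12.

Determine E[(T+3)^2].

7.67

E[(T+3)^2] = Σ (t+3)^2·P(T=t)
 = 1·0.18 + 0·0.11 + 1·0.1 + 4·0.2 + 9·0.15 + 16·0.14 + 25·0.12
 = 0.18 + 0 + 0.1 + 0.8 + 1.35 + 2.24 + 3
 = 7.67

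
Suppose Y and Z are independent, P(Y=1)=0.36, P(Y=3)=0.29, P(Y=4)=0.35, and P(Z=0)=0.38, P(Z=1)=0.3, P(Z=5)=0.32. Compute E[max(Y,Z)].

3.3884

E[max(Y,Z)] = Σ_y Σ_z max(y,z) · P(Y=y)P(Z=z)
 = 1·0.1368 + 1·0.108 + 5·0.1152 + 3·0.1102 + 3·0.087 + 5·0.0928 + 4·0.133 + 4·0.105 + 5·0.112
 = 0.1368 + 0.108 + 0.576 + 0.3306 + 0.261 + 0.464 + 0.532 + 0.42 + 0.56
 = 3.3884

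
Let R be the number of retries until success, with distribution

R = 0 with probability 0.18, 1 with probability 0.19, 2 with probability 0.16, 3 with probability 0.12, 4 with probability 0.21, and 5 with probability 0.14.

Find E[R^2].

8.77

E[R^2] = Σ r^2·P(R=r)
 = 0·0.18 + 1·0.19 + 4·0.16 + 9·0.12 + 16·0.21 + 25·0.14
 = 0 + 0.19 + 0.64 + 1.08 + 3.36 + 3.5
 = 8.77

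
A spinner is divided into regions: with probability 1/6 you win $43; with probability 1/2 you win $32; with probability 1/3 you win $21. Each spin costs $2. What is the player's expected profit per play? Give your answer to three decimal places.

E[payout] = 43·1/6 + 32·1/2 + 21·1/3
 = 43/6 + 16 + 7
 = 181/6
Net = 181/6 - 2 = 169/6

28.167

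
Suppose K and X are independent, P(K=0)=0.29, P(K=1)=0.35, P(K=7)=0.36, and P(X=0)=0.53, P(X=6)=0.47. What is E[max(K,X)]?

E[max(K,X)] = Σ_k Σ_x max(k,x) · P(K=k)P(X=x)
 = 0·0.1537 + 6·0.1363 + 1·0.1855 + 6·0.1645 + 7·0.1908 + 7·0.1692
 = 0 + 0.8178 + 0.1855 + 0.987 + 1.3356 + 1.1844
 = 4.5103

4.5103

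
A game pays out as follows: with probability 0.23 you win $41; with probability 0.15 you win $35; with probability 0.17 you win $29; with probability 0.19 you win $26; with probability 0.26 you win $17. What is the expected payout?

E[payout] = 41·0.23 + 35·0.15 + 29·0.17 + 26·0.19 + 17·0.26
 = 9.43 + 5.25 + 4.93 + 4.94 + 4.42
 = 28.97

28.97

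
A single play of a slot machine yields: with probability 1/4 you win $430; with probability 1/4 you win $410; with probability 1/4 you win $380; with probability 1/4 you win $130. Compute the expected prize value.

E[payout] = 430·1/4 + 410·1/4 + 380·1/4 + 130·1/4
 = 215/2 + 205/2 + 95 + 65/2
 = 675/2

337.5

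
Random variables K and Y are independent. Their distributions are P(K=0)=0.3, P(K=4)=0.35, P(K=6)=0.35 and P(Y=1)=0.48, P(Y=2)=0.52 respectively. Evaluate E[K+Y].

5.02

E[K+Y] = Σ_k Σ_y (k+y) · P(K=k)P(Y=y)
 = 1·0.144 + 2·0.156 + 5·0.168 + 6·0.182 + 7·0.168 + 8·0.182
 = 0.144 + 0.312 + 0.84 + 1.092 + 1.176 + 1.456
 = 5.02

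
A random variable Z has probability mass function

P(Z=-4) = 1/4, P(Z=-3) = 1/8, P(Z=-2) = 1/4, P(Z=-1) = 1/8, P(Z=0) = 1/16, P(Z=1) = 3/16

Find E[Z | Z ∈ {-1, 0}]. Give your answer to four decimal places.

P(Z ∈ {-1, 0}) = 1/8 + 1/16 = 3/16.
E[Z | Z ∈ {-1, 0}] = [(-1)·1/8 + 0·1/16] / (3/16)
 = -1/8 / (3/16)
 = -2/3

-0.6667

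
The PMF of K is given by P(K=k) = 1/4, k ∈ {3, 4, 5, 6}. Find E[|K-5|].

1

E[|K-5|] = Σ |k-5|·P(K=k)
 = 2·1/4 + 1·1/4 + 0·1/4 + 1·1/4
 = 1/2 + 1/4 + 0 + 1/4
 = 1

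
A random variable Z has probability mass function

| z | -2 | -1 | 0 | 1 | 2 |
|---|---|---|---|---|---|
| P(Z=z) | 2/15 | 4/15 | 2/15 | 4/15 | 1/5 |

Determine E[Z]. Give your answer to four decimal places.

E[Z] = Σ z·P(Z=z)
 = (-2)·2/15 + (-1)·4/15 + 0·2/15 + 1·4/15 + 2·1/5
 = (-4/15) + (-4/15) + 0 + 4/15 + 2/5
 = 2/15

0.1333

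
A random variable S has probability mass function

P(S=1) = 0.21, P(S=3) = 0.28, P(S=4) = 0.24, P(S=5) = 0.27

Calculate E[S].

E[S] = Σ s·P(S=s)
 = 1·0.21 + 3·0.28 + 4·0.24 + 5·0.27
 = 0.21 + 0.84 + 0.96 + 1.35
 = 3.36

3.36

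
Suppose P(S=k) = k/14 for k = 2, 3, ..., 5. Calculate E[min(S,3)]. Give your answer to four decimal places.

E[min(S,3)] = Σ min(s,3)·P(S=s)
 = 2·1/7 + 3·3/14 + 3·2/7 + 3·5/14
 = 2/7 + 9/14 + 6/7 + 15/14
 = 20/7

2.8571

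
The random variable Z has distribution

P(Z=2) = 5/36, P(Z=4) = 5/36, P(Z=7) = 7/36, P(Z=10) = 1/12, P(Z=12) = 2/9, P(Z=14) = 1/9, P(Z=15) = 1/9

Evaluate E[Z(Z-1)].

E[Z(Z-1)] = Σ z(z-1)·P(Z=z)
 = 2·5/36 + 12·5/36 + 42·7/36 + 90·1/12 + 132·2/9 + 182·1/9 + 210·1/9
 = 5/18 + 5/3 + 49/6 + 15/2 + 88/3 + 182/9 + 70/3
 = 181/2

90.5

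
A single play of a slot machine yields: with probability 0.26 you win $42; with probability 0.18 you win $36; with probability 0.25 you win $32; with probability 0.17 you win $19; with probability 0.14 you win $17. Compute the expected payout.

31.01

E[payout] = 42·0.26 + 36·0.18 + 32·0.25 + 19·0.17 + 17·0.14
 = 10.92 + 6.48 + 8 + 3.23 + 2.38
 = 31.01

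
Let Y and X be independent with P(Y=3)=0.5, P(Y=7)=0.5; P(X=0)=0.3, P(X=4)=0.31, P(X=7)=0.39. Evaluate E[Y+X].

E[Y+X] = Σ_y Σ_x (y+x) · P(Y=y)P(X=x)
 = 3·0.15 + 7·0.155 + 10·0.195 + 7·0.15 + 11·0.155 + 14·0.195
 = 0.45 + 1.085 + 1.95 + 1.05 + 1.705 + 2.73
 = 8.97

8.97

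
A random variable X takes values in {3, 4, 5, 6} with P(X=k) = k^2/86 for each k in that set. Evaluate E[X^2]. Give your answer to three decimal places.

26.256

E[X^2] = Σ x^2·P(X=x)
 = 9·9/86 + 16·8/43 + 25·25/86 + 36·18/43
 = 81/86 + 128/43 + 625/86 + 648/43
 = 1129/43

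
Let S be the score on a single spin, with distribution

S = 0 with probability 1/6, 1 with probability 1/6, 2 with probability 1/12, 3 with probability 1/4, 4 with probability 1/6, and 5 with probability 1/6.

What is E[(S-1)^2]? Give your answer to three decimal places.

5.417

E[(S-1)^2] = Σ (s-1)^2·P(S=s)
 = 1·1/6 + 0·1/6 + 1·1/12 + 4·1/4 + 9·1/6 + 16·1/6
 = 1/6 + 0 + 1/12 + 1 + 3/2 + 8/3
 = 65/12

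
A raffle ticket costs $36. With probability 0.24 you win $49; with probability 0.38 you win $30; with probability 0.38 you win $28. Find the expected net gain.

-2.2

E[payout] = 49·0.24 + 30·0.38 + 28·0.38
 = 11.76 + 11.4 + 10.64
 = 33.8
Net = 33.8 - 36 = -2.2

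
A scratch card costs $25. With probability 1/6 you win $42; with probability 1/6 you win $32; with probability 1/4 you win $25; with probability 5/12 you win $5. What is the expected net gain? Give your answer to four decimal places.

-4.3333

E[payout] = 42·1/6 + 32·1/6 + 25·1/4 + 5·5/12
 = 7 + 16/3 + 25/4 + 25/12
 = 62/3
Net = 62/3 - 25 = -13/3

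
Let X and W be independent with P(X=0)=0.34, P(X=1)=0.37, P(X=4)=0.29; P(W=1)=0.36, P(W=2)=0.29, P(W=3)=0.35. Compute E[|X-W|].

E[|X-W|] = Σ_x Σ_w |x-w| · P(X=x)P(W=w)
 = 1·0.1224 + 2·0.0986 + 3·0.119 + 0·0.1332 + 1·0.1073 + 2·0.1295 + 3·0.1044 + 2·0.0841 + 1·0.1015
 = 0.1224 + 0.1972 + 0.357 + 0 + 0.1073 + 0.259 + 0.3132 + 0.1682 + 0.1015
 = 1.6258

1.6258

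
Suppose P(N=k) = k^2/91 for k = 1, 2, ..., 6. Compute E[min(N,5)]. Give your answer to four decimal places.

4.4505

E[min(N,5)] = Σ min(n,5)·P(N=n)
 = 1·1/91 + 2·4/91 + 3·9/91 + 4·16/91 + 5·25/91 + 5·36/91
 = 1/91 + 8/91 + 27/91 + 64/91 + 125/91 + 180/91
 = 405/91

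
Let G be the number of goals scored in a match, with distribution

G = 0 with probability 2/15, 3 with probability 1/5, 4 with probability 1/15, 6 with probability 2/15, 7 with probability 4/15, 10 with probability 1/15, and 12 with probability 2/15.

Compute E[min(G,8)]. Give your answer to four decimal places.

E[min(G,8)] = Σ min(g,8)·P(G=g)
 = 0·2/15 + 3·1/5 + 4·1/15 + 6·2/15 + 7·4/15 + 8·1/15 + 8·2/15
 = 0 + 3/5 + 4/15 + 4/5 + 28/15 + 8/15 + 16/15
 = 77/15

5.1333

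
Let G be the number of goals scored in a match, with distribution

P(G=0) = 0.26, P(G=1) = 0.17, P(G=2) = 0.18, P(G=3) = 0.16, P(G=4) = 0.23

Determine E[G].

1.93

E[G] = Σ g·P(G=g)
 = 0·0.26 + 1·0.17 + 2·0.18 + 3·0.16 + 4·0.23
 = 0 + 0.17 + 0.36 + 0.48 + 0.92
 = 1.93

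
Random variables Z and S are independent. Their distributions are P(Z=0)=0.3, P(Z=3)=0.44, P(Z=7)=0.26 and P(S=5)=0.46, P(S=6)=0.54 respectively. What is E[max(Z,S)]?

E[max(Z,S)] = Σ_z Σ_s max(z,s) · P(Z=z)P(S=s)
 = 5·0.138 + 6·0.162 + 5·0.2024 + 6·0.2376 + 7·0.1196 + 7·0.1404
 = 0.69 + 0.972 + 1.012 + 1.4256 + 0.8372 + 0.9828
 = 5.9196

5.9196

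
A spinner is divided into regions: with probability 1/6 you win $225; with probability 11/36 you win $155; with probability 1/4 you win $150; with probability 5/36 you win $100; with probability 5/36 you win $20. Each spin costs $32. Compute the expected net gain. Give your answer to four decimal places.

E[payout] = 225·1/6 + 155·11/36 + 150·1/4 + 100·5/36 + 20·5/36
 = 75/2 + 1705/36 + 75/2 + 125/9 + 25/9
 = 5005/36
Net = 5005/36 - 32 = 3853/36

107.0278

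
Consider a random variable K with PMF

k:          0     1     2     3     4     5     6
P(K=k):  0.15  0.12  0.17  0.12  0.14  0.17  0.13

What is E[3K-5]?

4.03

E[3K-5] = Σ (3k-5)·P(K=k)
 = (-5)·0.15 + (-2)·0.12 + 1·0.17 + 4·0.12 + 7·0.14 + 10·0.17 + 13·0.13
 = (-0.75) + (-0.24) + 0.17 + 0.48 + 0.98 + 1.7 + 1.69
 = 4.03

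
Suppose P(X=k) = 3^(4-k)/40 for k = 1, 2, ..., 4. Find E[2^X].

3.25

E[2^X] = Σ 2^x·P(X=x)
 = 2·27/40 + 4·9/40 + 8·3/40 + 16·1/40
 = 27/20 + 9/10 + 3/5 + 2/5
 = 13/4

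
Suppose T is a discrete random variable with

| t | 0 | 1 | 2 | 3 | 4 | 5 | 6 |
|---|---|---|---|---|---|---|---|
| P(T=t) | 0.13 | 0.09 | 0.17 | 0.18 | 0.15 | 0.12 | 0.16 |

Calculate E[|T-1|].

E[|T-1|] = Σ |t-1|·P(T=t)
 = 1·0.13 + 0·0.09 + 1·0.17 + 2·0.18 + 3·0.15 + 4·0.12 + 5·0.16
 = 0.13 + 0 + 0.17 + 0.36 + 0.45 + 0.48 + 0.8
 = 2.39

2.39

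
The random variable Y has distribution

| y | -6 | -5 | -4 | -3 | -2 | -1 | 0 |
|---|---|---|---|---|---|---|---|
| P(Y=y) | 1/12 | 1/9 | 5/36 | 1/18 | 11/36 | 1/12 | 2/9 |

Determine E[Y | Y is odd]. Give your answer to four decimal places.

-3.2222

P(Y is odd) = 1/9 + 1/18 + 1/12 = 1/4.
E[Y | Y is odd] = [(-5)·1/9 + (-3)·1/18 + (-1)·1/12] / (1/4)
 = -29/36 / (1/4)
 = -29/9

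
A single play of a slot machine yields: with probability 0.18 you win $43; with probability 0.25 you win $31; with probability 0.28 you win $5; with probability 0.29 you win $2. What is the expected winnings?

17.47

E[payout] = 43·0.18 + 31·0.25 + 5·0.28 + 2·0.29
 = 7.74 + 7.75 + 1.4 + 0.58
 = 17.47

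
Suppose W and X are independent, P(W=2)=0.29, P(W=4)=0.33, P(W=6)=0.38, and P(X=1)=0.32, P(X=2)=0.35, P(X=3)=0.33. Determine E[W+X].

E[W+X] = Σ_w Σ_x (w+x) · P(W=w)P(X=x)
 = 3·0.0928 + 4·0.1015 + 5·0.0957 + 5·0.1056 + 6·0.1155 + 7·0.1089 + 7·0.1216 + 8·0.133 + 9·0.1254
 = 0.2784 + 0.406 + 0.4785 + 0.528 + 0.693 + 0.7623 + 0.8512 + 1.064 + 1.1286
 = 6.19

6.19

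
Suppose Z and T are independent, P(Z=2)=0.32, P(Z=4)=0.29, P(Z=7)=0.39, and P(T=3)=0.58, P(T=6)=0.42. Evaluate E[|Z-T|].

2.2036

E[|Z-T|] = Σ_z Σ_t |z-t| · P(Z=z)P(T=t)
 = 1·0.1856 + 4·0.1344 + 1·0.1682 + 2·0.1218 + 4·0.2262 + 1·0.1638
 = 0.1856 + 0.5376 + 0.1682 + 0.2436 + 0.9048 + 0.1638
 = 2.2036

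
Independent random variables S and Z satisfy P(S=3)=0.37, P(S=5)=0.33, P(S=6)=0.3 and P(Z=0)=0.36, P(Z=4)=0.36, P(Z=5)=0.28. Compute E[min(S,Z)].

2.4996

E[min(S,Z)] = Σ_s Σ_z min(s,z) · P(S=s)P(Z=z)
 = 0·0.1332 + 3·0.1332 + 3·0.1036 + 0·0.1188 + 4·0.1188 + 5·0.0924 + 0·0.108 + 4·0.108 + 5·0.084
 = 0 + 0.3996 + 0.3108 + 0 + 0.4752 + 0.462 + 0 + 0.432 + 0.42
 = 2.4996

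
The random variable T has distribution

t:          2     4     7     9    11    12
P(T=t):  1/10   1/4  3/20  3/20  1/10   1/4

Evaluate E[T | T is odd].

8.75

P(T is odd) = 3/20 + 3/20 + 1/10 = 2/5.
E[T | T is odd] = [7·3/20 + 9·3/20 + 11·1/10] / (2/5)
 = 7/2 / (2/5)
 = 35/4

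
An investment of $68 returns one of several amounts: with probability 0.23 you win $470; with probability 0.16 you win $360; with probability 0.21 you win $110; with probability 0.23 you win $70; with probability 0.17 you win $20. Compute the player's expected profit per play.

140.3

E[payout] = 470·0.23 + 360·0.16 + 110·0.21 + 70·0.23 + 20·0.17
 = 108.1 + 57.6 + 23.1 + 16.1 + 3.4
 = 208.3
Net = 208.3 - 68 = 140.3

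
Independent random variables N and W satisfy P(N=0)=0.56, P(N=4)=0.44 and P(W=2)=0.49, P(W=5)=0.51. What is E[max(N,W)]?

3.9612

E[max(N,W)] = Σ_n Σ_w max(n,w) · P(N=n)P(W=w)
 = 2·0.2744 + 5·0.2856 + 4·0.2156 + 5·0.2244
 = 0.5488 + 1.428 + 0.8624 + 1.122
 = 3.9612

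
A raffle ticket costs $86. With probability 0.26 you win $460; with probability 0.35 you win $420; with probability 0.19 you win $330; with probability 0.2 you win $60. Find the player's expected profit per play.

E[payout] = 460·0.26 + 420·0.35 + 330·0.19 + 60·0.2
 = 119.6 + 147 + 62.7 + 12
 = 341.3
Net = 341.3 - 86 = 255.3

255.3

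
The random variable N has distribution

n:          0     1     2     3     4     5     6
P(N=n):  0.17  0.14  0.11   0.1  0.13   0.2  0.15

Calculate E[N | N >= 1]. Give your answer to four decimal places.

P(N >= 1) = 0.14 + 0.11 + 0.1 + 0.13 + 0.2 + 0.15 = 0.83.
E[N | N >= 1] = [1·0.14 + 2·0.11 + 3·0.1 + 4·0.13 + 5·0.2 + 6·0.15] / 0.83
 = 3.08 / 0.83
 = 308/83

3.7108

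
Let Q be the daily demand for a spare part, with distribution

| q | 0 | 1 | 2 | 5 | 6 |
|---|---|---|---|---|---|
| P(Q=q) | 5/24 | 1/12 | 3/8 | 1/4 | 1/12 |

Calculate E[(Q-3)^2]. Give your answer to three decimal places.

4.333

E[(Q-3)^2] = Σ (q-3)^2·P(Q=q)
 = 9·5/24 + 4·1/12 + 1·3/8 + 4·1/4 + 9·1/12
 = 15/8 + 1/3 + 3/8 + 1 + 3/4
 = 13/3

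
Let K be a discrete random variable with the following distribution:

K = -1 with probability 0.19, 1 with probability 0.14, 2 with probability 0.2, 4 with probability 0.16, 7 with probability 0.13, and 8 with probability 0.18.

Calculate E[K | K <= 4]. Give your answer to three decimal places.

P(K <= 4) = 0.19 + 0.14 + 0.2 + 0.16 = 0.69.
E[K | K <= 4] = [(-1)·0.19 + 1·0.14 + 2·0.2 + 4·0.16] / 0.69
 = 0.99 / 0.69
 = 33/23

1.435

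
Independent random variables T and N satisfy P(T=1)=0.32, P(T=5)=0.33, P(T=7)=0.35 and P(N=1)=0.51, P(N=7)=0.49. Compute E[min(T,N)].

2.6758

E[min(T,N)] = Σ_t Σ_n min(t,n) · P(T=t)P(N=n)
 = 1·0.1632 + 1·0.1568 + 1·0.1683 + 5·0.1617 + 1·0.1785 + 7·0.1715
 = 0.1632 + 0.1568 + 0.1683 + 0.8085 + 0.1785 + 1.2005
 = 2.6758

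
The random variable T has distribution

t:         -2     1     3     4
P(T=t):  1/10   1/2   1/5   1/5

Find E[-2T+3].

-0.4

E[-2T+3] = Σ (-2t+3)·P(T=t)
 = 7·1/10 + 1·1/2 + (-3)·1/5 + (-5)·1/5
 = 7/10 + 1/2 + (-3/5) + (-1)
 = -2/5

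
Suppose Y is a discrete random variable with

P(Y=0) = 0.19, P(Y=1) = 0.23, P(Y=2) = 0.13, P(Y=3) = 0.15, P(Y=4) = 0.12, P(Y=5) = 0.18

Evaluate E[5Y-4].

7.6

E[5Y-4] = Σ (5y-4)·P(Y=y)
 = (-4)·0.19 + 1·0.23 + 6·0.13 + 11·0.15 + 16·0.12 + 21·0.18
 = (-0.76) + 0.23 + 0.78 + 1.65 + 1.92 + 3.78
 = 7.6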